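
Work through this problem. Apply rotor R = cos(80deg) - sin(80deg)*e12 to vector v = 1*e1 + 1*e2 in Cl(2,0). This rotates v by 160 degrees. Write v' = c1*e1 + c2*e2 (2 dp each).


Rotor R = cos(80deg) - sin(80deg)*e12
Rotation angle theta = 2 * 80 = 160 degrees
v' = R*v*~R rotates v by theta.
cos(160deg) = -0.9397, sin(160deg) = 0.3420
v'_1 = 1*cos(160deg) - 1*sin(160deg)
= 1*(-0.9397) - 1*0.3420
= -1.28
v'_2 = 1*sin(160deg) + 1*cos(160deg)
= 1*0.3420 + 1*(-0.9397)
= -0.60
v' = -1.28*e1 - 0.60*e2


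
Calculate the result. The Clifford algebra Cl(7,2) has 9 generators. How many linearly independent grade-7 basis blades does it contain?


Number of grade-k basis blades in Cl(p,q) with n = p + q is C(n, k).
n = 7 + 2 = 9
C(9, 7) = 9! / (7! * 2!)
= 362880 / (5040 * 2)
= 36


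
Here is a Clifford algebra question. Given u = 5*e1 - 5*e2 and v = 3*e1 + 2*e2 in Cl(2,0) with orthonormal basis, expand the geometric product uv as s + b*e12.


Expand: (5*e1 - 5*e2)(3*e1 + 2*e2)
= 5*3*e1e1 + 5*2*e1e2 + (-5)*3*e2e1 + (-5)*2*e2e2
Using e1^2 = e2^2 = 1, e2e1 = -e1e2:
Scalar part s = 5*3 + (-5)*2 = 15 + (-10) = 5
Bivector part b = 5*2 - (-5)*3 = 10 - (-15) = 25
uv = 5 + 25*e12


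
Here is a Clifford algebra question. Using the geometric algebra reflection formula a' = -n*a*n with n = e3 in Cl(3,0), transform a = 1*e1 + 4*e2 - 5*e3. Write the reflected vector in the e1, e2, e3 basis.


Reflection formula: a' = -n*a*n, with n = e3 (unit vector, n^2 = 1).
For reflection through hyperplane perp to e3:
The component along e3 flips sign, others stay.
a = (1, 4, -5)
a' = (1, 4, 5)
a' = 1*e1 + 4*e2 + 5*e3


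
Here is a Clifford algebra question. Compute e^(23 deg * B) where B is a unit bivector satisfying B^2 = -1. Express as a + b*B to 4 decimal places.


For a unit bivector B with B^2 = -1, the exponential series gives
e^(theta*B) = cos(theta) + sin(theta)*B (the GA analogue of Euler's formula).
theta = 23 degrees = 0.401426 rad
cos(23 deg) = 0.9205
sin(23 deg) = 0.3907
exp(theta*B) = 0.9205 + 0.3907*B


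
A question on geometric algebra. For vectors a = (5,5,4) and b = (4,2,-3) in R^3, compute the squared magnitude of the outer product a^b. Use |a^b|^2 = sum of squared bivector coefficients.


a wedge b = (a1*b2 - a2*b1)*e12 + (a1*b3 - a3*b1)*e13 + (a2*b3 - a3*b2)*e23
e12 coeff: 5*2 - 5*4 = 10 - 20 = -10
e13 coeff: 5*(-3) - 4*4 = -15 - 16 = -31
e23 coeff: 5*(-3) - 4*2 = -15 - 8 = -23
|a wedge b|^2 = (-10)^2 + (-31)^2 + (-23)^2
= 100 + 961 + 529
= 1590


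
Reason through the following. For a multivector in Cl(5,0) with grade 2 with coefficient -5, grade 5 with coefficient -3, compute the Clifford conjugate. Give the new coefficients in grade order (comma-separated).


Clifford conjugate sign for grade k: (-1)^(k(k+1)/2)
Grade 2: (-1)^(2*3/2) = (-1)^3 = -1, coeff -5 -> 5
Grade 5: (-1)^(5*6/2) = (-1)^15 = -1, coeff -3 -> 3
Conjugated coefficients: 5, 3


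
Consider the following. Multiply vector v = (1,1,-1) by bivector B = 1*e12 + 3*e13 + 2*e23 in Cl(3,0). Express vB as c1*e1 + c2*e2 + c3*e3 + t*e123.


vB has grade-1 (vector) and grade-3 (trivector) parts: vB = (v _| B) + (v ^ B).
Vector part <vB>_1:
  e1: -v2*b12 - v3*b13 = -(1)*(1) - (-1)*(3) = 2
  e2: v1*b12 - v3*b23 = (1)*(1) - (-1)*(2) = 3
  e3: v1*b13 + v2*b23 = (1)*(3) + (1)*(2) = 5
Trivector part <vB>_3:
  e123: v1*b23 - v2*b13 + v3*b12 = (1)*(2) - (1)*(3) + (-1)*(1) = -2
vB = 2*e1 + 3*e2 + 5*e3 - 2*e123


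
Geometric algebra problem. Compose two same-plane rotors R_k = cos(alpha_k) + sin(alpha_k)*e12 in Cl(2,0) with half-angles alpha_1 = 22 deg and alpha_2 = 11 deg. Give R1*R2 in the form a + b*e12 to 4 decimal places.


Same-plane rotors commute and their half-angles add:
R1*R2 = cos(a1 + a2) + sin(a1 + a2)*e12.
a1 + a2 = 22 + 11 = 33 deg
cos(33 deg) = 0.8387
sin(33 deg) = 0.5446
R1*R2 = 0.8387 + 0.5446*e12


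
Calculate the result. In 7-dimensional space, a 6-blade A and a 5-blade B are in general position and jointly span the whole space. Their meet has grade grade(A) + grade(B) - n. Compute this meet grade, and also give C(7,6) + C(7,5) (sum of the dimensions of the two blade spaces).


Meet grade = grade(A) + grade(B) - n
= 6 + 5 - 7 = 4
C(7,6) = 7
C(7,5) = 21
dim_A + dim_B = 7 + 21 = 28


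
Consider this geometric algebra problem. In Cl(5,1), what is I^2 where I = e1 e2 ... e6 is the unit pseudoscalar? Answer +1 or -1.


The pseudoscalar I = e1...e_n (product of all n generators) of Cl(p,q) satisfies I^2 = (-1)^(q + n(n-1)/2).
p = 5, q = 1, n = p + q = 6
n(n-1)/2 = 6 * 5 / 2 = 15
Exponent = q + n(n-1)/2 = 1 + 15 = 16
I^2 = (-1)^16 = +1


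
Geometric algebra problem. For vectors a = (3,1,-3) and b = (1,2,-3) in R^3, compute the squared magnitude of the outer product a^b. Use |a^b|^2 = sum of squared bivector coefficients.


a wedge b = (a1*b2 - a2*b1)*e12 + (a1*b3 - a3*b1)*e13 + (a2*b3 - a3*b2)*e23
e12 coeff: 3*2 - 1*1 = 6 - 1 = 5
e13 coeff: 3*(-3) - (-3)*1 = -9 - (-3) = -6
e23 coeff: 1*(-3) - (-3)*2 = -3 - (-6) = 3
|a wedge b|^2 = 5^2 + (-6)^2 + 3^2
= 25 + 36 + 9
= 70


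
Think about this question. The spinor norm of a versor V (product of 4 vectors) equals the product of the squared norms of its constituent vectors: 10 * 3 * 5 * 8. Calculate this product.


Spinor norm N(V) = |v1|^2 * |v2|^2 * ... * |v4|^2
= 10 * 3 * 5 * 8
Running product: 10, 30, 150, 1200
N(V) = 1200


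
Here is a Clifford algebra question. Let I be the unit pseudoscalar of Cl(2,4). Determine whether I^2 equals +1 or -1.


The pseudoscalar I = e1...e_n (product of all n generators) of Cl(p,q) satisfies I^2 = (-1)^(q + n(n-1)/2).
p = 2, q = 4, n = p + q = 6
n(n-1)/2 = 6 * 5 / 2 = 15
Exponent = q + n(n-1)/2 = 4 + 15 = 19
I^2 = (-1)^19 = -1


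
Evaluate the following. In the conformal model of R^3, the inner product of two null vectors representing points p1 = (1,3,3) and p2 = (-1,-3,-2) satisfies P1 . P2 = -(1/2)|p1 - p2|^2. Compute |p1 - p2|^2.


p1 - p2 = (2, 6, 5)
|p1 - p2|^2 = 2^2 + 6^2 + 5^2
= 4 + 36 + 25
= 65


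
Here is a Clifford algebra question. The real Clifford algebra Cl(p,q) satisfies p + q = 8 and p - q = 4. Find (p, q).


We need p + q = 8 and p - q = 4.
Adding: 2p = 8 + 4 = 12, so p = 6.
Then q = 8 - 6 = 2.
(p, q) = (6, 2)


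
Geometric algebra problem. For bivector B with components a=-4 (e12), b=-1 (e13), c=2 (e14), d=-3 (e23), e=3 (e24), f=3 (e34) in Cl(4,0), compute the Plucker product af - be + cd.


Plucker relation: af - be + cd
a*f = (-4)*3 = -12
b*e = (-1)*3 = -3
c*d = 2*(-3) = -6
af - be + cd = -12 - (-3) + (-6)
= -15


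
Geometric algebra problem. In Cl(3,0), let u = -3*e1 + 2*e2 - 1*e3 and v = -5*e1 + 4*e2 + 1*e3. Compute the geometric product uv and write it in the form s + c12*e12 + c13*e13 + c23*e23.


In Cl(3,0): e_i^2 = 1, e_ie_j = -e_je_i for i != j.
Scalar part = u . v = (-3)*(-5) + 2*4 + (-1)*1
= 15 + 8 + (-1) = 22
e12 coeff = (-3)*4 - 2*(-5) = -12 - (-10) = -2
e13 coeff = (-3)*1 - (-1)*(-5) = -3 - 5 = -8
e23 coeff = 2*1 - (-1)*4 = 2 - (-4) = 6
uv = 22 - 2*e12 - 8*e13 + 6*e23


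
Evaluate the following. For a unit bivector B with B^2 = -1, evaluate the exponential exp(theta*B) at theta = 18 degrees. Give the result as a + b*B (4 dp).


For a unit bivector B with B^2 = -1, the exponential series gives
e^(theta*B) = cos(theta) + sin(theta)*B (the GA analogue of Euler's formula).
theta = 18 degrees = 0.314159 rad
cos(18 deg) = 0.9511
sin(18 deg) = 0.3090
exp(theta*B) = 0.9511 + 0.3090*B


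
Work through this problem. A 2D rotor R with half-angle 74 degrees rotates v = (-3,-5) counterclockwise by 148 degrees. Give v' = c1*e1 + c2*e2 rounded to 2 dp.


Rotor R = cos(74deg) - sin(74deg)*e12
Rotation angle theta = 2 * 74 = 148 degrees
v' = R*v*~R rotates v by theta.
cos(148deg) = -0.8480, sin(148deg) = 0.5299
v'_1 = -3*cos(148deg) - (-5)*sin(148deg)
= -3*(-0.8480) - (-5)*0.5299
= 5.19
v'_2 = -3*sin(148deg) + (-5)*cos(148deg)
= -3*0.5299 + (-5)*(-0.8480)
= 2.65
v' = 5.19*e1 + 2.65*e2


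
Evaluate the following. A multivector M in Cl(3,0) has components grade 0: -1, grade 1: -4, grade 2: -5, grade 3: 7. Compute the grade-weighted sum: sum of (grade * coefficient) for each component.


Grade-weighted sum = sum of grade_k * coefficient_k
0*(-1) = 0
1*(-4) = -4
2*(-5) = -10
3*7 = 21
Total = 0 + (-4) + (-10) + 21 = 7


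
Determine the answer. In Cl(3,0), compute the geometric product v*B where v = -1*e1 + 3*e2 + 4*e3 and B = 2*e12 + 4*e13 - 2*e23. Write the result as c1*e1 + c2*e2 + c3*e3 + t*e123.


vB has grade-1 (vector) and grade-3 (trivector) parts: vB = (v _| B) + (v ^ B).
Vector part <vB>_1:
  e1: -v2*b12 - v3*b13 = -(3)*(2) - (4)*(4) = -22
  e2: v1*b12 - v3*b23 = (-1)*(2) - (4)*(-2) = 6
  e3: v1*b13 + v2*b23 = (-1)*(4) + (3)*(-2) = -10
Trivector part <vB>_3:
  e123: v1*b23 - v2*b13 + v3*b12 = (-1)*(-2) - (3)*(4) + (4)*(2) = -2
vB = -22*e1 + 6*e2 - 10*e3 - 2*e123


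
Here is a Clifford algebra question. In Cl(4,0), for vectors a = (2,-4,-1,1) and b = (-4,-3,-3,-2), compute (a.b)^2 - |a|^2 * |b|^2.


a . b = 2*(-4) + (-4)*(-3) + (-1)*(-3) + 1*(-2)
= -8 + 12 + 3 + (-2) = 5
|a|^2 = 2^2 + (-4)^2 + (-1)^2 + 1^2 = 22
|b|^2 = (-4)^2 + (-3)^2 + (-3)^2 + (-2)^2 = 38
(a.b)^2 = 5^2 = 25
|a|^2 * |b|^2 = 22 * 38 = 836
Result = 25 - 836 = -811


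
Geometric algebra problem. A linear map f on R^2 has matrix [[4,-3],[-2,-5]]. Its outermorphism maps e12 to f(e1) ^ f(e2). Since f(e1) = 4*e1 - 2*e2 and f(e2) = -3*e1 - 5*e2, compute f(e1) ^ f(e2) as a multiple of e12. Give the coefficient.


The outermorphism of a linear map f sends e1^e2 to f(e1)^f(e2).
f(e1) = 4*e1 - 2*e2
f(e2) = -3*e1 - 5*e2
f(e1) ^ f(e2) = (4*e1 - 2*e2) ^ (-3*e1 - 5*e2)
= 4*(-5)*e12 + (-2)*(-3)*e21
= (-20 - 6)*e12
= -26*e12
Coefficient = -26


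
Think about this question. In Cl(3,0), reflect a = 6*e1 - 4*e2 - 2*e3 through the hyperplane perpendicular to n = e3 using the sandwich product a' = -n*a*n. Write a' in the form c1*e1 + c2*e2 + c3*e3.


Reflection formula: a' = -n*a*n, with n = e3 (unit vector, n^2 = 1).
For reflection through hyperplane perp to e3:
The component along e3 flips sign, others stay.
a = (6, -4, -2)
a' = (6, -4, 2)
a' = 6*e1 - 4*e2 + 2*e3


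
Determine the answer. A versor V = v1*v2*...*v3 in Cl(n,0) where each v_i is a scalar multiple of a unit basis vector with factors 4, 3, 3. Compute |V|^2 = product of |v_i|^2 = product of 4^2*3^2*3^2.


Each vector v_i has |v_i|^2 = s_i^2
Squared scales: 4^2 = 16, 3^2 = 9, 3^2 = 9
|V|^2 = 16 * 9 * 9
= 1296


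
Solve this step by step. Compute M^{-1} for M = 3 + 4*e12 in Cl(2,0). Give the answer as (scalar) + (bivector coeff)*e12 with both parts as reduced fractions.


M = 3 + 4*e12, where e12^2 = -1.
Since M commutes with its reverse ~M = a - b*e12, M * ~M = a^2 - b^2*e12^2 = a^2 + b^2.
So M^{-1} = ~M / (a^2 + b^2) = (a - b*e12)/(a^2 + b^2).
a^2 + b^2 = 9 + 16 = 25
Scalar part = 3/25 = 3/25
Bivector coeff = -4/25 = -4/25
M^{-1} = 3/25 - 4/25*e12


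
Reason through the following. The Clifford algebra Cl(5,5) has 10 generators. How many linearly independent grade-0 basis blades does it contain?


Number of grade-k basis blades in Cl(p,q) with n = p + q is C(n, k).
n = 5 + 5 = 10
C(10, 0) = 10! / (0! * 10!)
= 3628800 / (1 * 3628800)
= 1


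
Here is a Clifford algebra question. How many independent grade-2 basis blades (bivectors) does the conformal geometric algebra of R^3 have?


The conformal model of R^3 uses Cl(4,1) with m = 3 + 2 = 5 generators.
Number of grade-2 blades = C(m, 2) = C(5, 2)
= 5*4/2 = 10


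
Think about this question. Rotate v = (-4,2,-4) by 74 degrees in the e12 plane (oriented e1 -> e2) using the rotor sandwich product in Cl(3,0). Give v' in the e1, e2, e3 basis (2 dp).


Rotor R = cos(37deg) - sin(37deg)*e12
Rotation angle theta = 2 * 37 = 74 degrees in the e12 plane (e1 -> e2).
The component perpendicular to the plane (e3) is invariant: v'_3 = v3 = -4.00
cos(74deg) = 0.2756, sin(74deg) = 0.9613
v'_1 = v1*cos(theta) - v2*sin(theta) = -4*0.2756 - 2*0.9613 = -3.03
v'_2 = v1*sin(theta) + v2*cos(theta) = -4*0.9613 + 2*0.2756 = -3.29
v' = -3.03*e1 - 3.29*e2 - 4.00*e3


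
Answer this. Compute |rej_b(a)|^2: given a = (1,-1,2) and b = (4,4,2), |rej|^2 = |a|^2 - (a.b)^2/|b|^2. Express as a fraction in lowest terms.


|a|^2 = 1^2 + (-1)^2 + 2^2 = 6
|b|^2 = 4^2 + 4^2 + 2^2 = 36
a . b = 1*4 + (-1)*4 + 2*2 = 4
(a.b)^2 = 4^2 = 16
|rej|^2 = 6 - 16/36
= (216 - 16)/36
= 200/36
In lowest terms: 50/9


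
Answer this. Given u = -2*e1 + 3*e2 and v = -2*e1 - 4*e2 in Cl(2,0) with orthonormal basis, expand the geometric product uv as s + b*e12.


Expand: (-2*e1 + 3*e2)(-2*e1 - 4*e2)
= (-2)*(-2)*e1e1 + (-2)*(-4)*e1e2 + 3*(-2)*e2e1 + 3*(-4)*e2e2
Using e1^2 = e2^2 = 1, e2e1 = -e1e2:
Scalar part s = (-2)*(-2) + 3*(-4) = 4 + (-12) = -8
Bivector part b = (-2)*(-4) - 3*(-2) = 8 - (-6) = 14
uv = -8 + 14*e12


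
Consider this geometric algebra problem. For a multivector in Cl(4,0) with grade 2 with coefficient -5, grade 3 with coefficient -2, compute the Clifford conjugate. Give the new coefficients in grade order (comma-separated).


Clifford conjugate sign for grade k: (-1)^(k(k+1)/2)
Grade 2: (-1)^(2*3/2) = (-1)^3 = -1, coeff -5 -> 5
Grade 3: (-1)^(3*4/2) = (-1)^6 = 1, coeff -2 -> -2
Conjugated coefficients: 5, -2


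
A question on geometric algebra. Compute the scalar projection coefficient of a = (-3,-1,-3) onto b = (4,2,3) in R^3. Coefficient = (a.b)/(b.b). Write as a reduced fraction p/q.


Projection coefficient = (a . b) / (b . b)
a . b = (-3)*4 + (-1)*2 + (-3)*3
= -12 + (-2) + (-9) = -23
b . b = 4^2 + 2^2 + 3^2
= 16 + 4 + 9 = 29
Coefficient = -23/29
In lowest terms: -23/29


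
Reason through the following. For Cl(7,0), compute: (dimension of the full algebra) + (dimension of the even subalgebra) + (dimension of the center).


n = 7 + 0 = 7
Total dim = 2^7 = 128
Even subalgebra dim = 2^6 = 64
n is odd, so center dim = 2
Sum = 128 + 64 + 2 = 194


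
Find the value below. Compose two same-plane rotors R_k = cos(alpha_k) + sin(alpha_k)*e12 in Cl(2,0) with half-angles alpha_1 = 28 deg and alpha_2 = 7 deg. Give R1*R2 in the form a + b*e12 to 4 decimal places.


Same-plane rotors commute and their half-angles add:
R1*R2 = cos(a1 + a2) + sin(a1 + a2)*e12.
a1 + a2 = 28 + 7 = 35 deg
cos(35 deg) = 0.8192
sin(35 deg) = 0.5736
R1*R2 = 0.8192 + 0.5736*e12


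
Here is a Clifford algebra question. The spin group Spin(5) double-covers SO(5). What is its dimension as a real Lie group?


Spin(n) double-covers SO(n); both have Lie algebra so(n) of dimension n(n-1)/2.
n = 5
n(n-1) = 5 * 4 = 20
dim Spin(5) = 20/2 = 10


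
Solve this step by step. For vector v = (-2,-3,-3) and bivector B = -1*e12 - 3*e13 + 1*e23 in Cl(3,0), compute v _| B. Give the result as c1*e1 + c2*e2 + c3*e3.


Left contraction v _| B = <vB>_1 (grade-1 part of the geometric product vB).
Using e1_|e12 = e2, e2_|e12 = -e1, e1_|e13 = e3, e3_|e13 = -e1, e2_|e23 = e3, e3_|e23 = -e2:
e1 coeff: -v2*b12 - v3*b13 = -(-3)*(-1) - (-3)*(-3) = -12
e2 coeff: v1*b12 - v3*b23 = (-2)*(-1) - (-3)*(1) = 5
e3 coeff: v1*b13 + v2*b23 = (-2)*(-3) + (-3)*(1) = 3
v _| B = -12*e1 + 5*e2 + 3*e3


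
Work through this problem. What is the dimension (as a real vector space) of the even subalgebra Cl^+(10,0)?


Even subalgebra dimension = 2^(n-1)
n = 10 + 0 = 10
2^(10 - 1) = 2^9 = 512
Verification: sum of C(10,k) for even k = 1 + 45 + 210 + 210 + 45 + 1 = 512
Result = 512


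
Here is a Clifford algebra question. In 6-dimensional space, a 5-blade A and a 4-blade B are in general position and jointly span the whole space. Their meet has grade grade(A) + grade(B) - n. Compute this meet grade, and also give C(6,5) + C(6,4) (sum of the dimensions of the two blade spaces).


Meet grade = grade(A) + grade(B) - n
= 5 + 4 - 6 = 3
C(6,5) = 6
C(6,4) = 15
dim_A + dim_B = 6 + 15 = 21


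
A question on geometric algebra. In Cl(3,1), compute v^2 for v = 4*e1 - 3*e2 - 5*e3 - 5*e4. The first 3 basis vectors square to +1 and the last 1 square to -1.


v^2 = sum of c_i^2 * e_i^2
Positive signature terms (e_i^2 = +1): 4^2 + (-3)^2 + (-5)^2 = 50
Negative signature terms (e_j^2 = -1): (-5)^2 = 25
v^2 = 50 - 25 = 25


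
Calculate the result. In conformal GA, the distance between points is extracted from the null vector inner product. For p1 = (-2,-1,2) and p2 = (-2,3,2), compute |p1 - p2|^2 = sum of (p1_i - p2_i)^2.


p1 - p2 = (0, -4, 0)
|p1 - p2|^2 = 0^2 + (-4)^2 + 0^2
= 0 + 16 + 0
= 16


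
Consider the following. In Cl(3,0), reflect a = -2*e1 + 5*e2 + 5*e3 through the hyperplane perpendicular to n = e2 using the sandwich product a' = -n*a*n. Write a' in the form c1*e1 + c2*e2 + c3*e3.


Reflection formula: a' = -n*a*n, with n = e2 (unit vector, n^2 = 1).
For reflection through hyperplane perp to e2:
The component along e2 flips sign, others stay.
a = (-2, 5, 5)
a' = (-2, -5, 5)
a' = -2*e1 - 5*e2 + 5*e3


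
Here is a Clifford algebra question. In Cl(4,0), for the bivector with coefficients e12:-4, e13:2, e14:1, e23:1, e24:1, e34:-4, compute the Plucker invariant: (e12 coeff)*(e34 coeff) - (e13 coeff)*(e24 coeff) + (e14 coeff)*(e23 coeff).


Plucker relation: af - be + cd
a*f = (-4)*(-4) = 16
b*e = 2*1 = 2
c*d = 1*1 = 1
af - be + cd = 16 - 2 + 1
= 15


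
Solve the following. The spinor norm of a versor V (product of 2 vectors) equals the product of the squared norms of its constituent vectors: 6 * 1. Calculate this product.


Spinor norm N(V) = |v1|^2 * |v2|^2 * ... * |v2|^2
= 6 * 1
Running product: 6, 6
N(V) = 6


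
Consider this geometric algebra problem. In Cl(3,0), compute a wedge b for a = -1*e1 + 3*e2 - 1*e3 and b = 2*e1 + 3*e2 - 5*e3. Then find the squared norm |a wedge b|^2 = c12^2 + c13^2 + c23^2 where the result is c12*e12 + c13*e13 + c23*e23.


a wedge b = (a1*b2 - a2*b1)*e12 + (a1*b3 - a3*b1)*e13 + (a2*b3 - a3*b2)*e23
e12 coeff: (-1)*3 - 3*2 = -3 - 6 = -9
e13 coeff: (-1)*(-5) - (-1)*2 = 5 - (-2) = 7
e23 coeff: 3*(-5) - (-1)*3 = -15 - (-3) = -12
|a wedge b|^2 = (-9)^2 + 7^2 + (-12)^2
= 81 + 49 + 144
= 274


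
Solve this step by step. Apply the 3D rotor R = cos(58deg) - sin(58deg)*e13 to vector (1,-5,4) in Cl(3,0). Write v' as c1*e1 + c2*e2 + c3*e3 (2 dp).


Rotor R = cos(58deg) - sin(58deg)*e13
Rotation angle theta = 2 * 58 = 116 degrees in the e13 plane (e1 -> e3).
The component perpendicular to the plane (e2) is invariant: v'_2 = v2 = -5.00
cos(116deg) = -0.4384, sin(116deg) = 0.8988
v'_1 = v1*cos(theta) - v3*sin(theta) = 1*(-0.4384) - 4*0.8988 = -4.03
v'_3 = v1*sin(theta) + v3*cos(theta) = 1*0.8988 + 4*(-0.4384) = -0.85
v' = -4.03*e1 - 5.00*e2 - 0.85*e3


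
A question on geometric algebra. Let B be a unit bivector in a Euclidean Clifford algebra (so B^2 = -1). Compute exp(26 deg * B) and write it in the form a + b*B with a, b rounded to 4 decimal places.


For a unit bivector B with B^2 = -1, the exponential series gives
e^(theta*B) = cos(theta) + sin(theta)*B (the GA analogue of Euler's formula).
theta = 26 degrees = 0.453786 rad
cos(26 deg) = 0.8988
sin(26 deg) = 0.4384
exp(theta*B) = 0.8988 + 0.4384*B


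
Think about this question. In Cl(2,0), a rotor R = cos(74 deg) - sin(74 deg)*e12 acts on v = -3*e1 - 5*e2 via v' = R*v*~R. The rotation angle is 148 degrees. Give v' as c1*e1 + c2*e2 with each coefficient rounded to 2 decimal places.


Rotor R = cos(74deg) - sin(74deg)*e12
Rotation angle theta = 2 * 74 = 148 degrees
v' = R*v*~R rotates v by theta.
cos(148deg) = -0.8480, sin(148deg) = 0.5299
v'_1 = -3*cos(148deg) - (-5)*sin(148deg)
= -3*(-0.8480) - (-5)*0.5299
= 5.19
v'_2 = -3*sin(148deg) + (-5)*cos(148deg)
= -3*0.5299 + (-5)*(-0.8480)
= 2.65
v' = 5.19*e1 + 2.65*e2


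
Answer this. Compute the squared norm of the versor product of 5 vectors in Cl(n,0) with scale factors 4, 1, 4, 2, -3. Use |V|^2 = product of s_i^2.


Each vector v_i has |v_i|^2 = s_i^2
Squared scales: 4^2 = 16, 1^2 = 1, 4^2 = 16, 2^2 = 4, (-3)^2 = 9
|V|^2 = 16 * 1 * 16 * 4 * 9
= 9216


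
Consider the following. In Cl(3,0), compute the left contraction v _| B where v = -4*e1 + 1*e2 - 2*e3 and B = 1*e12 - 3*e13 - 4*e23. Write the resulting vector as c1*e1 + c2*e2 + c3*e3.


Left contraction v _| B = <vB>_1 (grade-1 part of the geometric product vB).
Using e1_|e12 = e2, e2_|e12 = -e1, e1_|e13 = e3, e3_|e13 = -e1, e2_|e23 = e3, e3_|e23 = -e2:
e1 coeff: -v2*b12 - v3*b13 = -(1)*(1) - (-2)*(-3) = -7
e2 coeff: v1*b12 - v3*b23 = (-4)*(1) - (-2)*(-4) = -12
e3 coeff: v1*b13 + v2*b23 = (-4)*(-3) + (1)*(-4) = 8
v _| B = -7*e1 - 12*e2 + 8*e3


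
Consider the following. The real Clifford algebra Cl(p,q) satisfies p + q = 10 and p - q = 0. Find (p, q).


We need p + q = 10 and p - q = 0.
Adding: 2p = 10 + 0 = 10, so p = 5.
Then q = 10 - 5 = 5.
(p, q) = (5, 5)


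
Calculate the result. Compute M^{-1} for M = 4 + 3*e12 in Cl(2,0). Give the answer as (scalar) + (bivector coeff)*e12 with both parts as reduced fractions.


M = 4 + 3*e12, where e12^2 = -1.
Since M commutes with its reverse ~M = a - b*e12, M * ~M = a^2 - b^2*e12^2 = a^2 + b^2.
So M^{-1} = ~M / (a^2 + b^2) = (a - b*e12)/(a^2 + b^2).
a^2 + b^2 = 16 + 9 = 25
Scalar part = 4/25 = 4/25
Bivector coeff = -3/25 = -3/25
M^{-1} = 4/25 - 3/25*e12


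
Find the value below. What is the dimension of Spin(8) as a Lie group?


Spin(n) double-covers SO(n); both have Lie algebra so(n) of dimension n(n-1)/2.
n = 8
n(n-1) = 8 * 7 = 56
dim Spin(8) = 56/2 = 28


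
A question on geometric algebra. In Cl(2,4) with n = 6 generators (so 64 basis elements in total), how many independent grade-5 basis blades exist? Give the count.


Number of grade-k basis blades in Cl(p,q) with n = p + q is C(n, k).
n = 2 + 4 = 6
C(6, 5) = 6! / (5! * 1!)
= 720 / (120 * 1)
= 6


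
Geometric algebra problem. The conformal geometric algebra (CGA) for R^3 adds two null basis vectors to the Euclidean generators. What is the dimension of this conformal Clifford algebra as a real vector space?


The conformal model of R^3 uses Cl(4,1): the 3 Euclidean generators plus two extra orthogonal generators e+ (e+^2 = +1) and e- (e-^2 = -1), from which the null vectors e0, einf are built.
Number of generators m = 3 + 2 = 5.
dim Cl(p,q) = 2^m = 2^5 = 32


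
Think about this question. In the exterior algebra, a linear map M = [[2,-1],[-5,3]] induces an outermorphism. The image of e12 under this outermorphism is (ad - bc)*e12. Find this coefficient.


The outermorphism of a linear map f sends e1^e2 to f(e1)^f(e2).
f(e1) = 2*e1 - 5*e2
f(e2) = -1*e1 + 3*e2
f(e1) ^ f(e2) = (2*e1 - 5*e2) ^ (-1*e1 + 3*e2)
= 2*3*e12 + (-5)*(-1)*e21
= (6 - 5)*e12
= 1*e12
Coefficient = 1


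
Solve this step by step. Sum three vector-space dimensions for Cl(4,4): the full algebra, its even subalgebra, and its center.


n = 4 + 4 = 8
Total dim = 2^8 = 256
Even subalgebra dim = 2^7 = 128
n is even, so center dim = 1
Sum = 256 + 128 + 1 = 385


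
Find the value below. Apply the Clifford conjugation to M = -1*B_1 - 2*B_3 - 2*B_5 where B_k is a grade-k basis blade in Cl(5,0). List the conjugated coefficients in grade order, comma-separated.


Clifford conjugate sign for grade k: (-1)^(k(k+1)/2)
Grade 1: (-1)^(1*2/2) = (-1)^1 = -1, coeff -1 -> 1
Grade 3: (-1)^(3*4/2) = (-1)^6 = 1, coeff -2 -> -2
Grade 5: (-1)^(5*6/2) = (-1)^15 = -1, coeff -2 -> 2
Conjugated coefficients: 1, -2, 2


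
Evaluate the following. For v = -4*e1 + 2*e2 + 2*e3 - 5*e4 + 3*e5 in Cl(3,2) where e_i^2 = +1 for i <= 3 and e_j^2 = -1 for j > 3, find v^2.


v^2 = sum of c_i^2 * e_i^2
Positive signature terms (e_i^2 = +1): (-4)^2 + 2^2 + 2^2 = 24
Negative signature terms (e_j^2 = -1): (-5)^2 + 3^2 = 34
v^2 = 24 - 34 = -10


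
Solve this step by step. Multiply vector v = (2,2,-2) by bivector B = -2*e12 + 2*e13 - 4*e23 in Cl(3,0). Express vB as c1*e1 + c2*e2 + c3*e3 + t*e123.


vB has grade-1 (vector) and grade-3 (trivector) parts: vB = (v _| B) + (v ^ B).
Vector part <vB>_1:
  e1: -v2*b12 - v3*b13 = -(2)*(-2) - (-2)*(2) = 8
  e2: v1*b12 - v3*b23 = (2)*(-2) - (-2)*(-4) = -12
  e3: v1*b13 + v2*b23 = (2)*(2) + (2)*(-4) = -4
Trivector part <vB>_3:
  e123: v1*b23 - v2*b13 + v3*b12 = (2)*(-4) - (2)*(2) + (-2)*(-2) = -8
vB = 8*e1 - 12*e2 - 4*e3 - 8*e123


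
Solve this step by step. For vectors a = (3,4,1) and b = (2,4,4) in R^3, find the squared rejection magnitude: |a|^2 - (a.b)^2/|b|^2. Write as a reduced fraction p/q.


|a|^2 = 3^2 + 4^2 + 1^2 = 26
|b|^2 = 2^2 + 4^2 + 4^2 = 36
a . b = 3*2 + 4*4 + 1*4 = 26
(a.b)^2 = 26^2 = 676
|rej|^2 = 26 - 676/36
= (936 - 676)/36
= 260/36
In lowest terms: 65/9


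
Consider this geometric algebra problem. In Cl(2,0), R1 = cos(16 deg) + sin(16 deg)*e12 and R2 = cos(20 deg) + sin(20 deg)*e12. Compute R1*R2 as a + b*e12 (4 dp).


Same-plane rotors commute and their half-angles add:
R1*R2 = cos(a1 + a2) + sin(a1 + a2)*e12.
a1 + a2 = 16 + 20 = 36 deg
cos(36 deg) = 0.8090
sin(36 deg) = 0.5878
R1*R2 = 0.8090 + 0.5878*e12


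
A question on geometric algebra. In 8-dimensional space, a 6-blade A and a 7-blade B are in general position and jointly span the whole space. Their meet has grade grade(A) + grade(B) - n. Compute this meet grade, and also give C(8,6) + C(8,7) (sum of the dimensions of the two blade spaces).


Meet grade = grade(A) + grade(B) - n
= 6 + 7 - 8 = 5
C(8,6) = 28
C(8,7) = 8
dim_A + dim_B = 28 + 8 = 36


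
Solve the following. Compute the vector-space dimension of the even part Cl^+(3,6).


Even subalgebra dimension = 2^(n-1)
n = 3 + 6 = 9
2^(9 - 1) = 2^8 = 256
Verification: sum of C(9,k) for even k = 1 + 36 + 126 + 84 + 9 = 256
Result = 256


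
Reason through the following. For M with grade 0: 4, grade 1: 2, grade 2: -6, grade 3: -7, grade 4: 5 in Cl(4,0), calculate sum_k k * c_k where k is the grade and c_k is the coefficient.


Grade-weighted sum = sum of grade_k * coefficient_k
0*4 = 0
1*2 = 2
2*(-6) = -12
3*(-7) = -21
4*5 = 20
Total = 0 + 2 + (-12) + (-21) + 20 = -11


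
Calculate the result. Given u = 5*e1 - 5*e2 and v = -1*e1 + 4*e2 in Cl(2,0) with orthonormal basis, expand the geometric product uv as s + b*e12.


Expand: (5*e1 - 5*e2)(-1*e1 + 4*e2)
= 5*(-1)*e1e1 + 5*4*e1e2 + (-5)*(-1)*e2e1 + (-5)*4*e2e2
Using e1^2 = e2^2 = 1, e2e1 = -e1e2:
Scalar part s = 5*(-1) + (-5)*4 = -5 + (-20) = -25
Bivector part b = 5*4 - (-5)*(-1) = 20 - 5 = 15
uv = -25 + 15*e12


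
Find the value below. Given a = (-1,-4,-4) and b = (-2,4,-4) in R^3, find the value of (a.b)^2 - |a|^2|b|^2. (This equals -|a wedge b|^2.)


a . b = (-1)*(-2) + (-4)*4 + (-4)*(-4)
= 2 + (-16) + 16 = 2
|a|^2 = (-1)^2 + (-4)^2 + (-4)^2 = 33
|b|^2 = (-2)^2 + 4^2 + (-4)^2 = 36
(a.b)^2 = 2^2 = 4
|a|^2 * |b|^2 = 33 * 36 = 1188
Result = 4 - 1188 = -1184


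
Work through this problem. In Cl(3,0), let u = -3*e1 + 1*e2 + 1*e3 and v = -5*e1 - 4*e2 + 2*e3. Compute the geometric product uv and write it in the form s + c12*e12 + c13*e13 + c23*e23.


In Cl(3,0): e_i^2 = 1, e_ie_j = -e_je_i for i != j.
Scalar part = u . v = (-3)*(-5) + 1*(-4) + 1*2
= 15 + (-4) + 2 = 13
e12 coeff = (-3)*(-4) - 1*(-5) = 12 - (-5) = 17
e13 coeff = (-3)*2 - 1*(-5) = -6 - (-5) = -1
e23 coeff = 1*2 - 1*(-4) = 2 - (-4) = 6
uv = 13 + 17*e12 - 1*e13 + 6*e23


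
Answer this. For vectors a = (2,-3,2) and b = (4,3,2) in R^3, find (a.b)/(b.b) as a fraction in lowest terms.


Projection coefficient = (a . b) / (b . b)
a . b = 2*4 + (-3)*3 + 2*2
= 8 + (-9) + 4 = 3
b . b = 4^2 + 3^2 + 2^2
= 16 + 9 + 4 = 29
Coefficient = 3/29
In lowest terms: 3/29


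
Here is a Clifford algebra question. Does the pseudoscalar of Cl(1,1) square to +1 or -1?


The pseudoscalar I = e1...e_n (product of all n generators) of Cl(p,q) satisfies I^2 = (-1)^(q + n(n-1)/2).
p = 1, q = 1, n = p + q = 2
n(n-1)/2 = 2 * 1 / 2 = 1
Exponent = q + n(n-1)/2 = 1 + 1 = 2
I^2 = (-1)^2 = +1


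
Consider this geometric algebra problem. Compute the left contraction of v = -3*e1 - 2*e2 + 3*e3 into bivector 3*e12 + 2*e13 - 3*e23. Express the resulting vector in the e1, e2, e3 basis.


Left contraction v _| B = <vB>_1 (grade-1 part of the geometric product vB).
Using e1_|e12 = e2, e2_|e12 = -e1, e1_|e13 = e3, e3_|e13 = -e1, e2_|e23 = e3, e3_|e23 = -e2:
e1 coeff: -v2*b12 - v3*b13 = -(-2)*(3) - (3)*(2) = 0
e2 coeff: v1*b12 - v3*b23 = (-3)*(3) - (3)*(-3) = 0
e3 coeff: v1*b13 + v2*b23 = (-3)*(2) + (-2)*(-3) = 0
v _| B = 0*e1 + 0*e2 + 0*e3


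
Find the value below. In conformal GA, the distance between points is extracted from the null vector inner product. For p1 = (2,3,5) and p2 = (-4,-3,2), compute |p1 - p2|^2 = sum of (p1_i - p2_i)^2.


p1 - p2 = (6, 6, 3)
|p1 - p2|^2 = 6^2 + 6^2 + 3^2
= 36 + 36 + 9
= 81


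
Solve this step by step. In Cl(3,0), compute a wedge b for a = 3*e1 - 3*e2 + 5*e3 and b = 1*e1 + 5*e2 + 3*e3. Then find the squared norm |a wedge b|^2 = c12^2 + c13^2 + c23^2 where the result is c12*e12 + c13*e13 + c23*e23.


a wedge b = (a1*b2 - a2*b1)*e12 + (a1*b3 - a3*b1)*e13 + (a2*b3 - a3*b2)*e23
e12 coeff: 3*5 - (-3)*1 = 15 - (-3) = 18
e13 coeff: 3*3 - 5*1 = 9 - 5 = 4
e23 coeff: (-3)*3 - 5*5 = -9 - 25 = -34
|a wedge b|^2 = 18^2 + 4^2 + (-34)^2
= 324 + 16 + 1156
= 1496


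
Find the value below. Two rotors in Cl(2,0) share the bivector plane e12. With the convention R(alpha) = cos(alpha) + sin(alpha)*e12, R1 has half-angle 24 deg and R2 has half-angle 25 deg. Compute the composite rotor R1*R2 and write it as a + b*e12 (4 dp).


Same-plane rotors commute and their half-angles add:
R1*R2 = cos(a1 + a2) + sin(a1 + a2)*e12.
a1 + a2 = 24 + 25 = 49 deg
cos(49 deg) = 0.6561
sin(49 deg) = 0.7547
R1*R2 = 0.6561 + 0.7547*e12


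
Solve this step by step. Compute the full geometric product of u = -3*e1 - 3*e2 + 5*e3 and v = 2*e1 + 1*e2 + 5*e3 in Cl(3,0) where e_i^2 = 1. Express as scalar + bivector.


In Cl(3,0): e_i^2 = 1, e_ie_j = -e_je_i for i != j.
Scalar part = u . v = (-3)*2 + (-3)*1 + 5*5
= -6 + (-3) + 25 = 16
e12 coeff = (-3)*1 - (-3)*2 = -3 - (-6) = 3
e13 coeff = (-3)*5 - 5*2 = -15 - 10 = -25
e23 coeff = (-3)*5 - 5*1 = -15 - 5 = -20
uv = 16 + 3*e12 - 25*e13 - 20*e23


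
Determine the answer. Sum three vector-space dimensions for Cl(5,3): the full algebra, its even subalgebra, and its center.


n = 5 + 3 = 8
Total dim = 2^8 = 256
Even subalgebra dim = 2^7 = 128
n is even, so center dim = 1
Sum = 256 + 128 + 1 = 385


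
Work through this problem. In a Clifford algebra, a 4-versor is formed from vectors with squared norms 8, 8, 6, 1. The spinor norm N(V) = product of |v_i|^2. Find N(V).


Spinor norm N(V) = |v1|^2 * |v2|^2 * ... * |v4|^2
= 8 * 8 * 6 * 1
Running product: 8, 64, 384, 384
N(V) = 384


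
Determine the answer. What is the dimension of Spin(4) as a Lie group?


Spin(n) double-covers SO(n); both have Lie algebra so(n) of dimension n(n-1)/2.
n = 4
n(n-1) = 4 * 3 = 12
dim Spin(4) = 12/2 = 6


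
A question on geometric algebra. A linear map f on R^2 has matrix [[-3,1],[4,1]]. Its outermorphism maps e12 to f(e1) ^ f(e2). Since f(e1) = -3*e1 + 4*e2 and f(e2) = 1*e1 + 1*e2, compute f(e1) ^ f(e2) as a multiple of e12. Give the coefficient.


The outermorphism of a linear map f sends e1^e2 to f(e1)^f(e2).
f(e1) = -3*e1 + 4*e2
f(e2) = 1*e1 + 1*e2
f(e1) ^ f(e2) = (-3*e1 + 4*e2) ^ (1*e1 + 1*e2)
= (-3)*1*e12 + 4*1*e21
= (-3 - 4)*e12
= -7*e12
Coefficient = -7


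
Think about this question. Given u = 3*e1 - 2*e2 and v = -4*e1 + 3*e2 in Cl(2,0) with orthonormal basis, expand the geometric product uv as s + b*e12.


Expand: (3*e1 - 2*e2)(-4*e1 + 3*e2)
= 3*(-4)*e1e1 + 3*3*e1e2 + (-2)*(-4)*e2e1 + (-2)*3*e2e2
Using e1^2 = e2^2 = 1, e2e1 = -e1e2:
Scalar part s = 3*(-4) + (-2)*3 = -12 + (-6) = -18
Bivector part b = 3*3 - (-2)*(-4) = 9 - 8 = 1
uv = -18 + 1*e12


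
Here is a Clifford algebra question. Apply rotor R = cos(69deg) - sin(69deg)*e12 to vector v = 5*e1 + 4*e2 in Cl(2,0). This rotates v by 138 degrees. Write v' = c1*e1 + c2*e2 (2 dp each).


Rotor R = cos(69deg) - sin(69deg)*e12
Rotation angle theta = 2 * 69 = 138 degrees
v' = R*v*~R rotates v by theta.
cos(138deg) = -0.7431, sin(138deg) = 0.6691
v'_1 = 5*cos(138deg) - 4*sin(138deg)
= 5*(-0.7431) - 4*0.6691
= -6.39
v'_2 = 5*sin(138deg) + 4*cos(138deg)
= 5*0.6691 + 4*(-0.7431)
= 0.37
v' = -6.39*e1 + 0.37*e2


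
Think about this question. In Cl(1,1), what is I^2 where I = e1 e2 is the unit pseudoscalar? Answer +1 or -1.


The pseudoscalar I = e1...e_n (product of all n generators) of Cl(p,q) satisfies I^2 = (-1)^(q + n(n-1)/2).
p = 1, q = 1, n = p + q = 2
n(n-1)/2 = 2 * 1 / 2 = 1
Exponent = q + n(n-1)/2 = 1 + 1 = 2
I^2 = (-1)^2 = +1


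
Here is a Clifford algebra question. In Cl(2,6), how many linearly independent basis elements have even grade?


Even subalgebra dimension = 2^(n-1)
n = 2 + 6 = 8
2^(8 - 1) = 2^7 = 128
Verification: sum of C(8,k) for even k = 1 + 28 + 70 + 28 + 1 = 128
Result = 128


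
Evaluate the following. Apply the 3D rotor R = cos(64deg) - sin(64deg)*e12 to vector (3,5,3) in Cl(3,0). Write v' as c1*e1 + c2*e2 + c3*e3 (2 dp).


Rotor R = cos(64deg) - sin(64deg)*e12
Rotation angle theta = 2 * 64 = 128 degrees in the e12 plane (e1 -> e2).
The component perpendicular to the plane (e3) is invariant: v'_3 = v3 = 3.00
cos(128deg) = -0.6157, sin(128deg) = 0.7880
v'_1 = v1*cos(theta) - v2*sin(theta) = 3*(-0.6157) - 5*0.7880 = -5.79
v'_2 = v1*sin(theta) + v2*cos(theta) = 3*0.7880 + 5*(-0.6157) = -0.71
v' = -5.79*e1 - 0.71*e2 + 3.00*e3


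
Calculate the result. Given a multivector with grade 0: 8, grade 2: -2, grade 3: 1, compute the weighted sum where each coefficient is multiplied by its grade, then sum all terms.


Grade-weighted sum = sum of grade_k * coefficient_k
0*8 = 0
2*(-2) = -4
3*1 = 3
Total = 0 + (-4) + 3 = -1


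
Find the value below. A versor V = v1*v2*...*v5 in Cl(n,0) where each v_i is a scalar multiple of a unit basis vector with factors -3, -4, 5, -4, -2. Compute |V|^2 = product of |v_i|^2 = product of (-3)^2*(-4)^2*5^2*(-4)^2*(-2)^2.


Each vector v_i has |v_i|^2 = s_i^2
Squared scales: (-3)^2 = 9, (-4)^2 = 16, 5^2 = 25, (-4)^2 = 16, (-2)^2 = 4
|V|^2 = 9 * 16 * 25 * 16 * 4
= 230400


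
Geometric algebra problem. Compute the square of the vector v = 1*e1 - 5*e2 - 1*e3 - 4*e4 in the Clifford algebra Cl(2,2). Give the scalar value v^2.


v^2 = sum of c_i^2 * e_i^2
Positive signature terms (e_i^2 = +1): 1^2 + (-5)^2 = 26
Negative signature terms (e_j^2 = -1): (-1)^2 + (-4)^2 = 17
v^2 = 26 - 17 = 9


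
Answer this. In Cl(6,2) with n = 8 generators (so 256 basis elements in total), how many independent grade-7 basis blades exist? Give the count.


Number of grade-k basis blades in Cl(p,q) with n = p + q is C(n, k).
n = 6 + 2 = 8
C(8, 7) = 8! / (7! * 1!)
= 40320 / (5040 * 1)
= 8


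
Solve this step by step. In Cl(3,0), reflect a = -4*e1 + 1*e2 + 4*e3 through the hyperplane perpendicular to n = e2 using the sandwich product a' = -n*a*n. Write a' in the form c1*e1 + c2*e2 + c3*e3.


Reflection formula: a' = -n*a*n, with n = e2 (unit vector, n^2 = 1).
For reflection through hyperplane perp to e2:
The component along e2 flips sign, others stay.
a = (-4, 1, 4)
a' = (-4, -1, 4)
a' = -4*e1 - 1*e2 + 4*e3


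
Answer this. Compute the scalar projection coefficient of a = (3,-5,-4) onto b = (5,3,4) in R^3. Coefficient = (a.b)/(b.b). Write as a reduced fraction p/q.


Projection coefficient = (a . b) / (b . b)
a . b = 3*5 + (-5)*3 + (-4)*4
= 15 + (-15) + (-16) = -16
b . b = 5^2 + 3^2 + 4^2
= 25 + 9 + 16 = 50
Coefficient = -16/50
In lowest terms: -8/25


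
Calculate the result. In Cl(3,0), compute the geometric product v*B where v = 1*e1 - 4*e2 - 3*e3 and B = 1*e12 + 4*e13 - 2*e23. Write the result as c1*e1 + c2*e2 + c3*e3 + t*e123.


vB has grade-1 (vector) and grade-3 (trivector) parts: vB = (v _| B) + (v ^ B).
Vector part <vB>_1:
  e1: -v2*b12 - v3*b13 = -(-4)*(1) - (-3)*(4) = 16
  e2: v1*b12 - v3*b23 = (1)*(1) - (-3)*(-2) = -5
  e3: v1*b13 + v2*b23 = (1)*(4) + (-4)*(-2) = 12
Trivector part <vB>_3:
  e123: v1*b23 - v2*b13 + v3*b12 = (1)*(-2) - (-4)*(4) + (-3)*(1) = 11
vB = 16*e1 - 5*e2 + 12*e3 + 11*e123


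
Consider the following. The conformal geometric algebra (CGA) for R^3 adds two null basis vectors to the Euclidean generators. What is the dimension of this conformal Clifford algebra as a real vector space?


The conformal model of R^3 uses Cl(4,1): the 3 Euclidean generators plus two extra orthogonal generators e+ (e+^2 = +1) and e- (e-^2 = -1), from which the null vectors e0, einf are built.
Number of generators m = 3 + 2 = 5.
dim Cl(p,q) = 2^m = 2^5 = 32


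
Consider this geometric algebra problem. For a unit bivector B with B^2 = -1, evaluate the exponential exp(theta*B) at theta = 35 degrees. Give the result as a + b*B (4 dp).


For a unit bivector B with B^2 = -1, the exponential series gives
e^(theta*B) = cos(theta) + sin(theta)*B (the GA analogue of Euler's formula).
theta = 35 degrees = 0.610865 rad
cos(35 deg) = 0.8192
sin(35 deg) = 0.5736
exp(theta*B) = 0.8192 + 0.5736*B


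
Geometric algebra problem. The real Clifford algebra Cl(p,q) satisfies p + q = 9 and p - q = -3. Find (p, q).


We need p + q = 9 and p - q = -3.
Adding: 2p = 9 + (-3) = 6, so p = 3.
Then q = 9 - 3 = 6.
(p, q) = (3, 6)


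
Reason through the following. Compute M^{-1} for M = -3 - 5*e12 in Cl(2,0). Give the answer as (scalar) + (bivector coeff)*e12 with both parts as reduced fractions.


M = -3 - 5*e12, where e12^2 = -1.
Since M commutes with its reverse ~M = a - b*e12, M * ~M = a^2 - b^2*e12^2 = a^2 + b^2.
So M^{-1} = ~M / (a^2 + b^2) = (a - b*e12)/(a^2 + b^2).
a^2 + b^2 = 9 + 25 = 34
Scalar part = -3/34 = -3/34
Bivector coeff = 5/34 = 5/34
M^{-1} = -3/34 + 5/34*e12


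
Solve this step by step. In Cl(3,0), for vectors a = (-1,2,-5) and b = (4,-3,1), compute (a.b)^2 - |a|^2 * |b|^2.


a . b = (-1)*4 + 2*(-3) + (-5)*1
= -4 + (-6) + (-5) = -15
|a|^2 = (-1)^2 + 2^2 + (-5)^2 = 30
|b|^2 = 4^2 + (-3)^2 + 1^2 = 26
(a.b)^2 = (-15)^2 = 225
|a|^2 * |b|^2 = 30 * 26 = 780
Result = 225 - 780 = -555


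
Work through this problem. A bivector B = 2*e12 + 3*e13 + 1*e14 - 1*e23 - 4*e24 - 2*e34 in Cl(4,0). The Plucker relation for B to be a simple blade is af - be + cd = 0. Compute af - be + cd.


Plucker relation: af - be + cd
a*f = 2*(-2) = -4
b*e = 3*(-4) = -12
c*d = 1*(-1) = -1
af - be + cd = -4 - (-12) + (-1)
= 7


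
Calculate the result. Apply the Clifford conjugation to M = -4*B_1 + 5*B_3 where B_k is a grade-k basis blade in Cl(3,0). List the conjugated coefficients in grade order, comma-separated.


Clifford conjugate sign for grade k: (-1)^(k(k+1)/2)
Grade 1: (-1)^(1*2/2) = (-1)^1 = -1, coeff -4 -> 4
Grade 3: (-1)^(3*4/2) = (-1)^6 = 1, coeff 5 -> 5
Conjugated coefficients: 4, 5


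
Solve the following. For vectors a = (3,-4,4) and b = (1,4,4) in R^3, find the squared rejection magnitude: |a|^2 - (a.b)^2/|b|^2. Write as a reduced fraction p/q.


|a|^2 = 3^2 + (-4)^2 + 4^2 = 41
|b|^2 = 1^2 + 4^2 + 4^2 = 33
a . b = 3*1 + (-4)*4 + 4*4 = 3
(a.b)^2 = 3^2 = 9
|rej|^2 = 41 - 9/33
= (1353 - 9)/33
= 1344/33
In lowest terms: 448/11


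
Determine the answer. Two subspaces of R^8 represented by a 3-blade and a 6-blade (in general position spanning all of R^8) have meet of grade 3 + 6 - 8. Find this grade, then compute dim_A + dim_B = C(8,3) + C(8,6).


Meet grade = grade(A) + grade(B) - n
= 3 + 6 - 8 = 1
C(8,3) = 56
C(8,6) = 28
dim_A + dim_B = 56 + 28 = 84


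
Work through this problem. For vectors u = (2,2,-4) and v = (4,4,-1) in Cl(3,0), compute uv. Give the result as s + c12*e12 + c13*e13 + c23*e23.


In Cl(3,0): e_i^2 = 1, e_ie_j = -e_je_i for i != j.
Scalar part = u . v = 2*4 + 2*4 + (-4)*(-1)
= 8 + 8 + 4 = 20
e12 coeff = 2*4 - 2*4 = 8 - 8 = 0
e13 coeff = 2*(-1) - (-4)*4 = -2 - (-16) = 14
e23 coeff = 2*(-1) - (-4)*4 = -2 - (-16) = 14
uv = 20 + 0*e12 + 14*e13 + 14*e23


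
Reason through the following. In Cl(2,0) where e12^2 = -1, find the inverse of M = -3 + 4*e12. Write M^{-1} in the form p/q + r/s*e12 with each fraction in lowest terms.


M = -3 + 4*e12, where e12^2 = -1.
Since M commutes with its reverse ~M = a - b*e12, M * ~M = a^2 - b^2*e12^2 = a^2 + b^2.
So M^{-1} = ~M / (a^2 + b^2) = (a - b*e12)/(a^2 + b^2).
a^2 + b^2 = 9 + 16 = 25
Scalar part = -3/25 = -3/25
Bivector coeff = -4/25 = -4/25
M^{-1} = -3/25 - 4/25*e12
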